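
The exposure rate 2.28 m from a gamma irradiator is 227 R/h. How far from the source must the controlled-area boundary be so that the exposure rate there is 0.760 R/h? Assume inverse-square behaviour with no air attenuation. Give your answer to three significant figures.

39.4 m

Using I₁d₁² = I₂d₂², d₂ = d₁·√(I₁/I₂).
I₁/I₂ = 227/0.760 = 298.7, so d₂ = 2.28 × √298.7 = 39.41 m.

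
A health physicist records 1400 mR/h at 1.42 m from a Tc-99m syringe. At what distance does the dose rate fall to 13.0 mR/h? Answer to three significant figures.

Using I₁d₁² = I₂d₂², d₂ = d₁·√(I₁/I₂).
I₁/I₂ = 1400/13.0 = 107.7, so d₂ = 1.42 × √107.7 = 14.74 m.

14.7 m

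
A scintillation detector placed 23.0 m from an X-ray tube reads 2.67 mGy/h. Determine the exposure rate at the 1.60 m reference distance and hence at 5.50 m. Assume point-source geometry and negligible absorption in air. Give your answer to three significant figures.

552 mGy/h; 46.7 mGy/h

By the inverse-square law,
At 1.60 m: 2.67 × (23.0/1.60)² = 2.67 × 206.6 = 551.6 mGy/h
At 5.50 m: (1.60/5.50)² = 0.08463, so 551.6 × 0.08463 = 46.68 mGy/h.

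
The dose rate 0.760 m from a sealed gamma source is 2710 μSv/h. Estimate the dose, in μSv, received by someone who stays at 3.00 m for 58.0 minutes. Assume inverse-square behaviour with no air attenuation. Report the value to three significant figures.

By the inverse-square law, rate at 3.00 m:
(0.760/3.00)² = 0.06418, so 2710 × 0.06418 = 173.9 μSv/h.
Dose = rate × time = 173.9 μSv/h × 0.9667 h = 168.1 μSv.

168 μSv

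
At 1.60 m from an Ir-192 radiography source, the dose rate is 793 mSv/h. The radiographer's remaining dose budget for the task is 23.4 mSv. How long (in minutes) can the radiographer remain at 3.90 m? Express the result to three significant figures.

Using I₁d₁² = I₂d₂², rate at 3.90 m:
(1.60/3.90)² = 0.1683, so 793 × 0.1683 = 133.5 mSv/h.
Stay time = 23.4 mSv ÷ 133.5 mSv/h = 0.1753 h = 10.52 min.

10.5 min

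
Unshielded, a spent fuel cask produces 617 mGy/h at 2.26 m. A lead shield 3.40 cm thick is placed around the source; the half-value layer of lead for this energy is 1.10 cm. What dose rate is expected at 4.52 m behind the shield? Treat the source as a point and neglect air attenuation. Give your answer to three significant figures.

18.1 mGy/h

Distance alone: 617 × (2.26/4.52)² = 617 × 0.2500 = 154.2 mGy/h.
Shield: 3.40/1.10 = 3.091 half-value layers → attenuation 2^(−3.091) = 0.1174.
Combined: 154.2 × 0.1174 = 18.10 mGy/h.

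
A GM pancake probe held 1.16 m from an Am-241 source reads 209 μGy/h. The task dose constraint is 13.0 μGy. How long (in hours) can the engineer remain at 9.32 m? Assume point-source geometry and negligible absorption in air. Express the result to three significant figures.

Using I₁d₁² = I₂d₂², rate at 9.32 m:
209 × (1.16/9.32)² = 209 × 0.01549 = 3.237 μGy/h.
Stay time = 13.0 μGy ÷ 3.237 μGy/h = 4.016 h.

4.02 h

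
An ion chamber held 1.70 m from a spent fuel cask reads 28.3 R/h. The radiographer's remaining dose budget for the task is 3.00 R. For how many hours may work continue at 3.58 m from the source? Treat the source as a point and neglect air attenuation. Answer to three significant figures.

0.470 h

By the inverse-square law, rate at 3.58 m:
28.3 × (1.70/3.58)² = 28.3 × 0.2255 = 6.382 R/h.
Stay time = 3.00 R ÷ 6.382 R/h = 0.4701 h.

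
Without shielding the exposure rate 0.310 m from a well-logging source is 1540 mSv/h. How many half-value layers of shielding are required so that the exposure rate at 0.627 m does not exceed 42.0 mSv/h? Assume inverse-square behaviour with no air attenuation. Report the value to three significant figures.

At 0.627 m, distance alone gives 1540 × (0.310/0.627)² = 1540 × 0.2444 = 376.4 mSv/h.
Further attenuation needed: 376.4/42.0 = 8.962.
n = log₂(8.962) = 3.164 half-value layers.

3.16 half-value layers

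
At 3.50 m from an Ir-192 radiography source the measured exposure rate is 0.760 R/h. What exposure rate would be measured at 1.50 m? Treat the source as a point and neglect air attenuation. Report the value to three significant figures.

4.14 R/h

Using I₁d₁² = I₂d₂², scaling from 3.50 m to 1.50 m:
0.760 × (3.50/1.50)² = 0.760 × 5.444 = 4.137 R/h.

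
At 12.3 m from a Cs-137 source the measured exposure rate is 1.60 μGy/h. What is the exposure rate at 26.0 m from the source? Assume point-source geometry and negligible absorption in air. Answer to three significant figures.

0.358 μGy/h

Using I₁d₁² = I₂d₂², scaling from 12.3 m to 26.0 m:
1.60 × (12.3/26.0)² = 1.60 × 0.2238 = 0.3581 μGy/h.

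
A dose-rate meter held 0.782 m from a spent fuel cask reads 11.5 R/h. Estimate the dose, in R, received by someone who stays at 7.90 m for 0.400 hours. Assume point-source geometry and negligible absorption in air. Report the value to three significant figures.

Intensity scales as (d₁/d₂)², so rate at 7.90 m:
11.5 × (0.782/7.90)² = 11.5 × 0.009798 = 0.1127 R/h.
Dose = rate × time = 0.1127 R/h × 0.4000 h = 0.04508 R.

0.0451 R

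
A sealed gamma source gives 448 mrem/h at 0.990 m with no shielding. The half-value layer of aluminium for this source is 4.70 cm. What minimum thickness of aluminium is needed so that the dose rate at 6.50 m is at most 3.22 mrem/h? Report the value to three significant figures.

7.94 cm

At 6.50 m, distance alone gives 448 × (0.990/6.50)² = 448 × 0.02320 = 10.39 mrem/h.
Further attenuation needed: 10.39/3.22 = 3.227.
n = log₂(3.227) = 1.690 half-value layers.
Thickness = 1.690 × 4.70 cm = 7.943 cm.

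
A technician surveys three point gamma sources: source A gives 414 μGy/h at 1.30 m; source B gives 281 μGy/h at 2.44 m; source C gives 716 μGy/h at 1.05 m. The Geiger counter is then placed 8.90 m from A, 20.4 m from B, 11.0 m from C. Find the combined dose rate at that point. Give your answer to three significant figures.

19.4 μGy/h

Each source contributes Iᵢ·(dᵢ/rᵢ)²; contributions add.
A: 414 × (1.30/8.90)² = 8.833 μGy/h
B: 281 × (2.44/20.4)² = 4.020 μGy/h
C: 716 × (1.05/11.0)² = 6.524 μGy/h
Total = 8.833 + 4.020 + 6.524 = 19.38 μGy/h.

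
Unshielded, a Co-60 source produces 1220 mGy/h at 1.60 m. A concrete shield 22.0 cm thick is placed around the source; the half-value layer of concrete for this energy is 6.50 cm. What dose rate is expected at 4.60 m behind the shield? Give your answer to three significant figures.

14.1 mGy/h

Distance alone: 1220 × (1.60/4.60)² = 1220 × 0.1210 = 147.6 mGy/h.
Shield: 22.0/6.50 = 3.385 half-value layers → attenuation 2^(−3.385) = 0.09572.
Combined: 147.6 × 0.09572 = 14.13 mGy/h.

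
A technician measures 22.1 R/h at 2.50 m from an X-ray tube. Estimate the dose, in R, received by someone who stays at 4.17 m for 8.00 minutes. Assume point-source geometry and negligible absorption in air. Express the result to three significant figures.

Applying the 1/r² law, rate at 4.17 m:
22.1 × (2.50/4.17)² = 22.1 × 0.3594 = 7.943 R/h.
Dose = rate × time = 7.943 R/h × 0.1333 h = 1.059 R.

1.06 R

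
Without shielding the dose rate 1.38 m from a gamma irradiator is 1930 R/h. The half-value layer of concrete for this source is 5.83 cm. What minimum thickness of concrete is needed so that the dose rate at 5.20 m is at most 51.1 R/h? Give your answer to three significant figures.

8.23 cm

At 5.20 m, distance alone gives (1.38/5.20)² = 0.07043, so 1930 × 0.07043 = 135.9 R/h.
Further attenuation needed: 135.9/51.1 = 2.659.
n = log₂(2.659) = 1.411 half-value layers.
Thickness = 1.411 × 5.83 cm = 8.226 cm.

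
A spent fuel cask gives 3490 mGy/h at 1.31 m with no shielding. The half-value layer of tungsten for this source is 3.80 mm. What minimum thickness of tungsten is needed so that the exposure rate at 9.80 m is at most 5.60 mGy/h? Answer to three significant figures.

13.2 mm

At 9.80 m, distance alone gives 3490 × (1.31/9.80)² = 3490 × 0.01787 = 62.37 mGy/h.
Further attenuation needed: 62.37/5.60 = 11.14.
n = log₂(11.14) = 3.478 half-value layers.
Thickness = 3.478 × 3.80 mm = 13.22 mm.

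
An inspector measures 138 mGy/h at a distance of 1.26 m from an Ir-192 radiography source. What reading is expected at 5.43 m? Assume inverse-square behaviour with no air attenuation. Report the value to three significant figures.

Since intensity falls as 1/r², the rate at 5.43 m is
138 × (1.26/5.43)² = 138 × 0.05384 = 7.430 mGy/h.

7.43 mGy/h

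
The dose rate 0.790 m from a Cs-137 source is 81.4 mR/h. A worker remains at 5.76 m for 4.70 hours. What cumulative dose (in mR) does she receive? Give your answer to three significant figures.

7.20 mR

Applying the 1/r² law, rate at 5.76 m:
(0.790/5.76)² = 0.01881, so 81.4 × 0.01881 = 1.531 mR/h.
Dose = rate × time = 1.531 mR/h × 4.700 h = 7.196 mR.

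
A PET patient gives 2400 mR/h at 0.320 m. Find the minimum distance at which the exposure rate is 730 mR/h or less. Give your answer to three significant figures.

Applying the 1/r² law, d₂ = d₁·√(I₁/I₂).
I₁/I₂ = 2400/730 = 3.288, so d₂ = 0.320 × √3.288 = 0.5803 m.

0.580 m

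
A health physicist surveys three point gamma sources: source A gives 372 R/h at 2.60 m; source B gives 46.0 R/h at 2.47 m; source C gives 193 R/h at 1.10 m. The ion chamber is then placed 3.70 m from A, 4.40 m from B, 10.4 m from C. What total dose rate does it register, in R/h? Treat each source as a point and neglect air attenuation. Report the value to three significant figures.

Each source contributes Iᵢ·(dᵢ/rᵢ)²; contributions add.
A: 372 × (2.60/3.70)² = 183.7 R/h
B: 46.0 × (2.47/4.40)² = 14.50 R/h
C: 193 × (1.10/10.4)² = 2.159 R/h
Total = 183.7 + 14.50 + 2.159 = 200.4 R/h.

200 R/h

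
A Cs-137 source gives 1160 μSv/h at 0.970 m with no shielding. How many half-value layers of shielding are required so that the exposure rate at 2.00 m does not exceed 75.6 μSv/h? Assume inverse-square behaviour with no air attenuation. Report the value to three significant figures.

At 2.00 m, distance alone gives (0.970/2.00)² = 0.2352, so 1160 × 0.2352 = 272.8 μSv/h.
Further attenuation needed: 272.8/75.6 = 3.608.
n = log₂(3.608) = 1.851 half-value layers.

1.85 half-value layers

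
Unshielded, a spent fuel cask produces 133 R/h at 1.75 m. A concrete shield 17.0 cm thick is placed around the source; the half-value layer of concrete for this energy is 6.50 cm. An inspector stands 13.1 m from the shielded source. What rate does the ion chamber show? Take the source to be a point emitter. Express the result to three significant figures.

Distance alone: (1.75/13.1)² = 0.01785, so 133 × 0.01785 = 2.374 R/h.
Shield: 17.0/6.50 = 2.615 half-value layers → attenuation 2^(−2.615) = 0.1632.
Combined: 2.374 × 0.1632 = 0.3874 R/h.

0.387 R/h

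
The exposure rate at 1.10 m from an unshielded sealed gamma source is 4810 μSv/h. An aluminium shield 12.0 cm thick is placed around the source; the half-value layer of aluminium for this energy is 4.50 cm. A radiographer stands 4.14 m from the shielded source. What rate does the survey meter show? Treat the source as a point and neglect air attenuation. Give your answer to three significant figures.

Distance alone: (1.10/4.14)² = 0.07060, so 4810 × 0.07060 = 339.6 μSv/h.
Shield: 12.0/4.50 = 2.667 half-value layers → attenuation 2^(−2.667) = 0.1575.
Combined: 339.6 × 0.1575 = 53.49 μSv/h.

53.5 μSv/h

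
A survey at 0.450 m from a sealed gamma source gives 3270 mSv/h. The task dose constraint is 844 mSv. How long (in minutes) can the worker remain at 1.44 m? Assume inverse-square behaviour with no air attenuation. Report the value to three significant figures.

159 min

Using I₁d₁² = I₂d₂², rate at 1.44 m:
(0.450/1.44)² = 0.09766, so 3270 × 0.09766 = 319.3 mSv/h.
Stay time = 844 mSv ÷ 319.3 mSv/h = 2.643 h = 158.6 min.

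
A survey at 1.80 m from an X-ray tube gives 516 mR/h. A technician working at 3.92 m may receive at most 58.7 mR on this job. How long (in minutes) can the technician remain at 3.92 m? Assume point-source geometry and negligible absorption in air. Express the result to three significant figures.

Since intensity falls as 1/r², rate at 3.92 m:
(1.80/3.92)² = 0.2108, so 516 × 0.2108 = 108.8 mR/h.
Stay time = 58.7 mR ÷ 108.8 mR/h = 0.5395 h = 32.37 min.

32.4 min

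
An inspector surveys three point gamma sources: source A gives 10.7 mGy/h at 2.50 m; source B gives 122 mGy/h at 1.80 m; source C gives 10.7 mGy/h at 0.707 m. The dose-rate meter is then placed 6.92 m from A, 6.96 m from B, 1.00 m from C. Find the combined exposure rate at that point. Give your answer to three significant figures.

By superposition, sum each source's inverse-square contribution:
A: 10.7 × (2.50/6.92)² = 1.397 mGy/h
B: 122 × (1.80/6.96)² = 8.160 mGy/h
C: 10.7 × (0.707/1.00)² = 5.348 mGy/h
Total = 1.397 + 8.160 + 5.348 = 14.90 mGy/h.

14.9 mGy/h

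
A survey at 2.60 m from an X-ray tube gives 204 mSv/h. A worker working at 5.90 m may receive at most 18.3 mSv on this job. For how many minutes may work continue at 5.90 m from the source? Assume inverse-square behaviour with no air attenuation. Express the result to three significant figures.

Applying the 1/r² law, rate at 5.90 m:
(2.60/5.90)² = 0.1942, so 204 × 0.1942 = 39.62 mSv/h.
Stay time = 18.3 mSv ÷ 39.62 mSv/h = 0.4619 h = 27.71 min.

27.7 min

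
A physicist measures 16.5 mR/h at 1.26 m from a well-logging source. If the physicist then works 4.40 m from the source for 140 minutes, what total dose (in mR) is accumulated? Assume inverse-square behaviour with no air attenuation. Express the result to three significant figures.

Since intensity falls as 1/r², rate at 4.40 m:
16.5 × (1.26/4.40)² = 16.5 × 0.08200 = 1.353 mR/h.
Dose = rate × time = 1.353 mR/h × 2.333 h = 3.157 mR.

3.16 mR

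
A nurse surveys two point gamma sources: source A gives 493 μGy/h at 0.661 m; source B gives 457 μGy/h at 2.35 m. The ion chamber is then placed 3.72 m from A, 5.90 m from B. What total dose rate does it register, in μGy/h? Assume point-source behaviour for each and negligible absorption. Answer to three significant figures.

88.1 μGy/h

By superposition, sum each source's inverse-square contribution:
A: 493 × (0.661/3.72)² = 15.57 μGy/h
B: 457 × (2.35/5.90)² = 72.50 μGy/h
Total = 15.57 + 72.50 = 88.07 μGy/h.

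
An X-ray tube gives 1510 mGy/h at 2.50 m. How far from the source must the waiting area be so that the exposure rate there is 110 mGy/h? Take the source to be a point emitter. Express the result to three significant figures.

9.26 m

Intensity scales as (d₁/d₂)², so d₂ = d₁·√(I₁/I₂).
I₁/I₂ = 1510/110 = 13.73, so d₂ = 2.50 × √13.73 = 9.264 m.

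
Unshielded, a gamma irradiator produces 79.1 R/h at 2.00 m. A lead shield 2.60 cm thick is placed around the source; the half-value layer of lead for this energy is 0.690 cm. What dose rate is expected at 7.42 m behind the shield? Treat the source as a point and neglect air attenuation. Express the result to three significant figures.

0.422 R/h

Distance alone: 79.1 × (2.00/7.42)² = 79.1 × 0.07265 = 5.747 R/h.
Shield: 2.60/0.690 = 3.768 half-value layers → attenuation 2^(−3.768) = 0.07340.
Combined: 5.747 × 0.07340 = 0.4218 R/h.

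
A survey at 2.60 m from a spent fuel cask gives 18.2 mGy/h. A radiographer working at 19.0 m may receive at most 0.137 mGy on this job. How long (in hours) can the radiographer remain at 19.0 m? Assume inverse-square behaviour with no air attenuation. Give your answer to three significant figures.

0.402 h

By the inverse-square law, rate at 19.0 m:
18.2 × (2.60/19.0)² = 18.2 × 0.01873 = 0.3409 mGy/h.
Stay time = 0.137 mGy ÷ 0.3409 mGy/h = 0.4019 h.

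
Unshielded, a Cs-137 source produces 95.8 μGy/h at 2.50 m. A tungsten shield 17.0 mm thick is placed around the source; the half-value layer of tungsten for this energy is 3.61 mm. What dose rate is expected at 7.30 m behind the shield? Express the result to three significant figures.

Distance alone: (2.50/7.30)² = 0.1173, so 95.8 × 0.1173 = 11.24 μGy/h.
Shield: 17.0/3.61 = 4.709 half-value layers → attenuation 2^(−4.709) = 0.03823.
Combined: 11.24 × 0.03823 = 0.4297 μGy/h.

0.430 μGy/h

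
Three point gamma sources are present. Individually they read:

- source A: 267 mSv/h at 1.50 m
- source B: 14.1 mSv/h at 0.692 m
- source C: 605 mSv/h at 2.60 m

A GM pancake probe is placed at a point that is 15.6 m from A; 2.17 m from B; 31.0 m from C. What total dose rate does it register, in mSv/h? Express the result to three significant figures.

8.16 mSv/h

Each source contributes Iᵢ·(dᵢ/rᵢ)²; contributions add.
A: 267 × (1.50/15.6)² = 2.469 mSv/h
B: 14.1 × (0.692/2.17)² = 1.434 mSv/h
C: 605 × (2.60/31.0)² = 4.256 mSv/h
Total = 2.469 + 1.434 + 4.256 = 8.159 mSv/h.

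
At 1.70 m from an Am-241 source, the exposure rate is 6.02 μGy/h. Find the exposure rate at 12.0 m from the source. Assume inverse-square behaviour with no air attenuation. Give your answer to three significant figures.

0.121 μGy/h

Since intensity falls as 1/r², the rate at 12.0 m is
6.02 × (1.70/12.0)² = 6.02 × 0.02007 = 0.1208 μGy/h.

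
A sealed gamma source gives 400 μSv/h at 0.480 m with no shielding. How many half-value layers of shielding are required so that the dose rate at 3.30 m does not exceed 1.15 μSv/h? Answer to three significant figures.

2.88 half-value layers

At 3.30 m, distance alone gives 400 × (0.480/3.30)² = 400 × 0.02116 = 8.464 μSv/h.
Further attenuation needed: 8.464/1.15 = 7.360.
n = log₂(7.360) = 2.880 half-value layers.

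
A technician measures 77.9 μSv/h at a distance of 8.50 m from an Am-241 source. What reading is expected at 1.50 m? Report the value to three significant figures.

Intensity scales as (d₁/d₂)², so the rate at 1.50 m is
77.9 × (8.50/1.50)² = 77.9 × 32.11 = 2501 μSv/h.

2500 μSv/h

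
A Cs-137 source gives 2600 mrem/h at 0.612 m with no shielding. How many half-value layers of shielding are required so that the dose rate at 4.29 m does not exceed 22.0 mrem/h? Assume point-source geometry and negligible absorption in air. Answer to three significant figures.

1.27 half-value layers

At 4.29 m, distance alone gives (0.612/4.29)² = 0.02035, so 2600 × 0.02035 = 52.91 mrem/h.
Further attenuation needed: 52.91/22.0 = 2.405.
n = log₂(2.405) = 1.266 half-value layers.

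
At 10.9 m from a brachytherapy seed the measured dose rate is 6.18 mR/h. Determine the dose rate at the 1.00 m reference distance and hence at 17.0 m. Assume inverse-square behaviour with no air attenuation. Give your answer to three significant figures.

734 mR/h; 2.54 mR/h

By the inverse-square law,
At 1.00 m: 6.18 × (10.9/1.00)² = 6.18 × 118.8 = 734.2 mR/h
At 17.0 m: 734.2 × (1.00/17.0)² = 734.2 × 0.003460 = 2.540 mR/h.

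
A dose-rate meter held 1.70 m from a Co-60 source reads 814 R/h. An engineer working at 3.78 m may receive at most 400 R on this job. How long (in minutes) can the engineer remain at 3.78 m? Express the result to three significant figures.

Since intensity falls as 1/r², rate at 3.78 m:
814 × (1.70/3.78)² = 814 × 0.2023 = 164.7 R/h.
Stay time = 400 R ÷ 164.7 R/h = 2.429 h = 145.7 min.

146 min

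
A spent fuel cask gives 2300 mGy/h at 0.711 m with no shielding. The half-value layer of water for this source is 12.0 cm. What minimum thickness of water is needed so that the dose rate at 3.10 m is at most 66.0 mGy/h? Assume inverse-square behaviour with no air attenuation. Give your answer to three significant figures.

At 3.10 m, distance alone gives 2300 × (0.711/3.10)² = 2300 × 0.05260 = 121.0 mGy/h.
Further attenuation needed: 121.0/66.0 = 1.833.
n = log₂(1.833) = 0.8742 half-value layers.
Thickness = 0.8742 × 12.0 cm = 10.49 cm.

10.5 cm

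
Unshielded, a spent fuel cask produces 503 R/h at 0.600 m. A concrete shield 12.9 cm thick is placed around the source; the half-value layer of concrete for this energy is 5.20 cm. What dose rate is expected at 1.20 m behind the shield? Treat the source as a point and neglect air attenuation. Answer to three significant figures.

Distance alone: (0.600/1.20)² = 0.2500, so 503 × 0.2500 = 125.8 R/h.
Shield: 12.9/5.20 = 2.481 half-value layers → attenuation 2^(−2.481) = 0.1791.
Combined: 125.8 × 0.1791 = 22.53 R/h.

22.5 R/h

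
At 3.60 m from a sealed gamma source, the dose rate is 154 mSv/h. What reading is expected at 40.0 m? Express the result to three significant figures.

Intensity scales as (d₁/d₂)², so the rate at 40.0 m is
(3.60/40.0)² = 0.008100, so 154 × 0.008100 = 1.247 mSv/h.

1.25 mSv/h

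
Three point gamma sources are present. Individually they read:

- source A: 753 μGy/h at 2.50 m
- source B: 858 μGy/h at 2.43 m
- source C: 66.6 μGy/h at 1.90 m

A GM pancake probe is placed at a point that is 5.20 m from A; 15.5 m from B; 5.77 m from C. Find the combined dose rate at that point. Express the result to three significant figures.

202 μGy/h

By superposition, sum each source's inverse-square contribution:
A: 753 × (2.50/5.20)² = 174.0 μGy/h
B: 858 × (2.43/15.5)² = 21.09 μGy/h
C: 66.6 × (1.90/5.77)² = 7.222 μGy/h
Total = 174.0 + 21.09 + 7.222 = 202.3 μGy/h.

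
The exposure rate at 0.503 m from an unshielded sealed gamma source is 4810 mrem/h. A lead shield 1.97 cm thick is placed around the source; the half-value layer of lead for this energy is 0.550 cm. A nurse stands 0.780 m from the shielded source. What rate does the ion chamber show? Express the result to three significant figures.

Distance alone: 4810 × (0.503/0.780)² = 4810 × 0.4159 = 2000 mrem/h.
Shield: 1.97/0.550 = 3.582 half-value layers → attenuation 2^(−3.582) = 0.08350.
Combined: 2000 × 0.08350 = 167.0 mrem/h.

167 mrem/h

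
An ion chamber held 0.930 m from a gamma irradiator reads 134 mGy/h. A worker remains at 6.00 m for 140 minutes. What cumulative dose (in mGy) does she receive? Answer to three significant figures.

7.51 mGy

Since intensity falls as 1/r², rate at 6.00 m:
(0.930/6.00)² = 0.02403, so 134 × 0.02403 = 3.220 mGy/h.
Dose = rate × time = 3.220 mGy/h × 2.333 h = 7.512 mGy.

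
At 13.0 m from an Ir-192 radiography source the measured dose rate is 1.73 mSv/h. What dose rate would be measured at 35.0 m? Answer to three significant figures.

0.239 mSv/h

Intensity scales as (d₁/d₂)², so scaling from 13.0 m to 35.0 m:
(13.0/35.0)² = 0.1380, so 1.73 × 0.1380 = 0.2387 mSv/h.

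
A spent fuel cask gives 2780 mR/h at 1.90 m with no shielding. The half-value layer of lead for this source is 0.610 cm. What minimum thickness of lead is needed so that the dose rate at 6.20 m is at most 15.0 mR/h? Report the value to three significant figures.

At 6.20 m, distance alone gives 2780 × (1.90/6.20)² = 2780 × 0.09391 = 261.1 mR/h.
Further attenuation needed: 261.1/15.0 = 17.41.
n = log₂(17.41) = 4.122 half-value layers.
Thickness = 4.122 × 0.610 cm = 2.514 cm.

2.51 cm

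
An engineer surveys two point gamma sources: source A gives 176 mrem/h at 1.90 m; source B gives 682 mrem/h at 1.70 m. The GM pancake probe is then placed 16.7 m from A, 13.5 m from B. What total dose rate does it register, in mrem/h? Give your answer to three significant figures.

Each source contributes Iᵢ·(dᵢ/rᵢ)²; contributions add.
A: 176 × (1.90/16.7)² = 2.278 mrem/h
B: 682 × (1.70/13.5)² = 10.81 mrem/h
Total = 2.278 + 10.81 = 13.09 mrem/h.

13.1 mrem/h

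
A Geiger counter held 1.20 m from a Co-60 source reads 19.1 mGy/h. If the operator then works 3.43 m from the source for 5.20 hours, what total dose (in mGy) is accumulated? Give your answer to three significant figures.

12.2 mGy

Applying the 1/r² law, rate at 3.43 m:
19.1 × (1.20/3.43)² = 19.1 × 0.1224 = 2.338 mGy/h.
Dose = rate × time = 2.338 mGy/h × 5.200 h = 12.16 mGy.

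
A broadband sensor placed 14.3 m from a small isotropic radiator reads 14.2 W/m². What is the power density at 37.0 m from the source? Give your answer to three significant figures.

Applying the 1/r² law, scaling from 14.3 m to 37.0 m:
(14.3/37.0)² = 0.1494, so 14.2 × 0.1494 = 2.121 W/m².

2.12 W/m²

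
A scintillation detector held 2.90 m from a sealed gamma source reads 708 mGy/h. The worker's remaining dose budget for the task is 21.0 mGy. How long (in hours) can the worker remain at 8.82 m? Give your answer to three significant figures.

0.274 h

By the inverse-square law, rate at 8.82 m:
708 × (2.90/8.82)² = 708 × 0.1081 = 76.53 mGy/h.
Stay time = 21.0 mGy ÷ 76.53 mGy/h = 0.2744 h.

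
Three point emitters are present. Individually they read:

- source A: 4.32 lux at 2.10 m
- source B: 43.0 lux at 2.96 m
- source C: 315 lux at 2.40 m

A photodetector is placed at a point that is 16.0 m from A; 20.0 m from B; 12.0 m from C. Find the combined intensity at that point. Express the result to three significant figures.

13.6 lux

Each source contributes Iᵢ·(dᵢ/rᵢ)²; contributions add.
A: 4.32 × (2.10/16.0)² = 0.07442 lux
B: 43.0 × (2.96/20.0)² = 0.9419 lux
C: 315 × (2.40/12.0)² = 12.60 lux
Total = 0.07442 + 0.9419 + 12.60 = 13.62 lux.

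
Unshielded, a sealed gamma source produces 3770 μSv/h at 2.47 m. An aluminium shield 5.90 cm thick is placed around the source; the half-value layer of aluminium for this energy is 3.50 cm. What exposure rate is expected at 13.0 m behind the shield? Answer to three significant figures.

42.3 μSv/h

Distance alone: (2.47/13.0)² = 0.03610, so 3770 × 0.03610 = 136.1 μSv/h.
Shield: 5.90/3.50 = 1.686 half-value layers → attenuation 2^(−1.686) = 0.3108.
Combined: 136.1 × 0.3108 = 42.30 μSv/h.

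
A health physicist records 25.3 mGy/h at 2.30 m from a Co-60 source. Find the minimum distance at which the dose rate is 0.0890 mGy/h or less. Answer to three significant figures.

38.8 m

Applying the 1/r² law, d₂ = d₁·√(I₁/I₂).
I₁/I₂ = 25.3/0.0890 = 284.3, so d₂ = 2.30 × √284.3 = 38.78 m.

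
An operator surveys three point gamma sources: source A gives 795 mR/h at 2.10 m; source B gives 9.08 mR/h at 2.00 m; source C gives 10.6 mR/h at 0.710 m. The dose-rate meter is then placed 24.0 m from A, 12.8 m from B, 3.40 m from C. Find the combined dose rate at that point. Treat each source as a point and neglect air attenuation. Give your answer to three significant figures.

By superposition, sum each source's inverse-square contribution:
A: 795 × (2.10/24.0)² = 6.087 mR/h
B: 9.08 × (2.00/12.8)² = 0.2217 mR/h
C: 10.6 × (0.710/3.40)² = 0.4622 mR/h
Total = 6.087 + 0.2217 + 0.4622 = 6.771 mR/h.

6.77 mR/h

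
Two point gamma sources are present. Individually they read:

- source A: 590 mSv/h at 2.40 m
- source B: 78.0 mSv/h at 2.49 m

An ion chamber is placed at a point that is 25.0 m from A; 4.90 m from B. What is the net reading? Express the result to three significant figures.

Each source contributes Iᵢ·(dᵢ/rᵢ)²; contributions add.
A: 590 × (2.40/25.0)² = 5.437 mSv/h
B: 78.0 × (2.49/4.90)² = 20.14 mSv/h
Total = 5.437 + 20.14 = 25.58 mSv/h.

25.6 mSv/h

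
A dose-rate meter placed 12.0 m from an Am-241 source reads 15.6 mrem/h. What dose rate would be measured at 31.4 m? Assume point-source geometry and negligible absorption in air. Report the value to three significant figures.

Since intensity falls as 1/r², scaling from 12.0 m to 31.4 m:
(12.0/31.4)² = 0.1461, so 15.6 × 0.1461 = 2.279 mrem/h.

2.28 mrem/h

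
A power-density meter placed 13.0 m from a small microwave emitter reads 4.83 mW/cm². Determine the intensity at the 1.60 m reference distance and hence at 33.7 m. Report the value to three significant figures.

319 mW/cm²; 0.719 mW/cm²

Applying the 1/r² law,
At 1.60 m: (13.0/1.60)² = 66.02, so 4.83 × 66.02 = 318.9 mW/cm²
At 33.7 m: 318.9 × (1.60/33.7)² = 318.9 × 0.002254 = 0.7188 mW/cm².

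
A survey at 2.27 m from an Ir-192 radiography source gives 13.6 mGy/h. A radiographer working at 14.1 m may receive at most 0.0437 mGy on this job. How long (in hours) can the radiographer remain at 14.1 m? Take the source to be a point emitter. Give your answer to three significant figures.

By the inverse-square law, rate at 14.1 m:
13.6 × (2.27/14.1)² = 13.6 × 0.02592 = 0.3525 mGy/h.
Stay time = 0.0437 mGy ÷ 0.3525 mGy/h = 0.1240 h.

0.124 h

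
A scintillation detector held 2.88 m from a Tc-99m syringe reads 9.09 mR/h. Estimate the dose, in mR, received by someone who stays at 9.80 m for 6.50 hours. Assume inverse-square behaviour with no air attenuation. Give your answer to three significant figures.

5.10 mR

Since intensity falls as 1/r², rate at 9.80 m:
9.09 × (2.88/9.80)² = 9.09 × 0.08636 = 0.7850 mR/h.
Dose = rate × time = 0.7850 mR/h × 6.500 h = 5.103 mR.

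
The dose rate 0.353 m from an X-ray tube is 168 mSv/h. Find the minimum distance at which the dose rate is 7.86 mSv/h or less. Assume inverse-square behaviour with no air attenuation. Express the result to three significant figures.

1.63 m

Intensity scales as (d₁/d₂)², so d₂ = d₁·√(I₁/I₂).
I₁/I₂ = 168/7.86 = 21.37, so d₂ = 0.353 × √21.37 = 1.632 m.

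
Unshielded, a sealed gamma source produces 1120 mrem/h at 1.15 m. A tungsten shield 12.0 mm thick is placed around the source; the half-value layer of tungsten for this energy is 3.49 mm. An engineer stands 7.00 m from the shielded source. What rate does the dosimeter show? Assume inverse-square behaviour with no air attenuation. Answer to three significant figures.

Distance alone: (1.15/7.00)² = 0.02699, so 1120 × 0.02699 = 30.23 mrem/h.
Shield: 12.0/3.49 = 3.438 half-value layers → attenuation 2^(−3.438) = 0.09227.
Combined: 30.23 × 0.09227 = 2.789 mrem/h.

2.79 mrem/h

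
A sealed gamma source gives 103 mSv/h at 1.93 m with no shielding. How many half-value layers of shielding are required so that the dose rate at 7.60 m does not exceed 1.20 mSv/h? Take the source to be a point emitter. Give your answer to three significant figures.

2.47 half-value layers

At 7.60 m, distance alone gives 103 × (1.93/7.60)² = 103 × 0.06449 = 6.642 mSv/h.
Further attenuation needed: 6.642/1.20 = 5.535.
n = log₂(5.535) = 2.469 half-value layers.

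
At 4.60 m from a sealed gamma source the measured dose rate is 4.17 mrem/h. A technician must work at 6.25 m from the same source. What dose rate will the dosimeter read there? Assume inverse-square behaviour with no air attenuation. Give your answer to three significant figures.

Applying the 1/r² law, scaling from 4.60 m to 6.25 m:
(4.60/6.25)² = 0.5417, so 4.17 × 0.5417 = 2.259 mrem/h.

2.26 mrem/h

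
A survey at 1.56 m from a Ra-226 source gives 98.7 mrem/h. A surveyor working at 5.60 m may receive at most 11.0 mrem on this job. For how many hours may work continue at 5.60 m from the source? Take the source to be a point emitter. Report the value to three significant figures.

Since intensity falls as 1/r², rate at 5.60 m:
(1.56/5.60)² = 0.07760, so 98.7 × 0.07760 = 7.659 mrem/h.
Stay time = 11.0 mrem ÷ 7.659 mrem/h = 1.436 h.

1.44 h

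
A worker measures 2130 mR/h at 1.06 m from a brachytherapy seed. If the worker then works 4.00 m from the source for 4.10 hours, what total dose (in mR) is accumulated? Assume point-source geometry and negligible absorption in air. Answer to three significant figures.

613 mR

Applying the 1/r² law, rate at 4.00 m:
2130 × (1.06/4.00)² = 2130 × 0.07023 = 149.6 mR/h.
Dose = rate × time = 149.6 mR/h × 4.100 h = 613.4 mR.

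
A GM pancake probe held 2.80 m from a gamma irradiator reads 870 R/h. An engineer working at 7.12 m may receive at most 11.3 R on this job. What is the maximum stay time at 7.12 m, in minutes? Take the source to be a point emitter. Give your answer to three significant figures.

5.04 min

By the inverse-square law, rate at 7.12 m:
870 × (2.80/7.12)² = 870 × 0.1547 = 134.6 R/h.
Stay time = 11.3 R ÷ 134.6 R/h = 0.08395 h = 5.037 min.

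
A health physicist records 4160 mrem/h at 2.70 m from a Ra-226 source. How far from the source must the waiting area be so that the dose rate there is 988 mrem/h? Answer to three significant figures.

5.54 m

Intensity scales as (d₁/d₂)², so d₂ = d₁·√(I₁/I₂).
I₁/I₂ = 4160/988 = 4.211, so d₂ = 2.70 × √4.211 = 5.541 m.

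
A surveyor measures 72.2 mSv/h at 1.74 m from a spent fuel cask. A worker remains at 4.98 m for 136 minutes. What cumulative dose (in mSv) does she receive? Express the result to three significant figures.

By the inverse-square law, rate at 4.98 m:
72.2 × (1.74/4.98)² = 72.2 × 0.1221 = 8.816 mSv/h.
Dose = rate × time = 8.816 mSv/h × 2.267 h = 19.99 mSv.

20.0 mSv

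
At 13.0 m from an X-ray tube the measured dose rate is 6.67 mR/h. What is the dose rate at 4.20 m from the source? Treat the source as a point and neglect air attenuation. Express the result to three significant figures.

Since intensity falls as 1/r², scaling from 13.0 m to 4.20 m:
6.67 × (13.0/4.20)² = 6.67 × 9.580 = 63.90 mR/h.

63.9 mR/h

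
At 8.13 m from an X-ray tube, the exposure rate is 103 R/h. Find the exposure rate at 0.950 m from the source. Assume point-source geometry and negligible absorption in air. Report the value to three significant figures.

7540 R/h

Applying the 1/r² law, the rate at 0.950 m is
103 × (8.13/0.950)² = 103 × 73.24 = 7544 R/h.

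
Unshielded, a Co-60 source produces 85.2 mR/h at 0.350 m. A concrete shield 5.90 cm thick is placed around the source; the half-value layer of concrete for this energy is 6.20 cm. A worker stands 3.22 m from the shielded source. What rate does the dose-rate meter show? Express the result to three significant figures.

0.520 mR/h

Distance alone: (0.350/3.22)² = 0.01181, so 85.2 × 0.01181 = 1.006 mR/h.
Shield: 5.90/6.20 = 0.9516 half-value layers → attenuation 2^(−0.9516) = 0.5171.
Combined: 1.006 × 0.5171 = 0.5202 mR/h.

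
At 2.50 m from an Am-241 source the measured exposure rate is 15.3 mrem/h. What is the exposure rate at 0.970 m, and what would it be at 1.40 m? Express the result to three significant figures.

Using I₁d₁² = I₂d₂²,
At 0.970 m: (2.50/0.970)² = 6.643, so 15.3 × 6.643 = 101.6 mrem/h
At 1.40 m: 101.6 × (0.970/1.40)² = 101.6 × 0.4801 = 48.78 mrem/h.

102 mrem/h; 48.8 mrem/h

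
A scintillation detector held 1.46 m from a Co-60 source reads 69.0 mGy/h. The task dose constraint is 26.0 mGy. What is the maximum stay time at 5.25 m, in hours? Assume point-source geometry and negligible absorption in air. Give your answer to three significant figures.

Applying the 1/r² law, rate at 5.25 m:
69.0 × (1.46/5.25)² = 69.0 × 0.07734 = 5.336 mGy/h.
Stay time = 26.0 mGy ÷ 5.336 mGy/h = 4.873 h.

4.87 h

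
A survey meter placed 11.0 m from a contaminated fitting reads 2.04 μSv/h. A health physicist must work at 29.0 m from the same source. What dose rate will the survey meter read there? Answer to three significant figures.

Since intensity falls as 1/r², scaling from 11.0 m to 29.0 m:
(11.0/29.0)² = 0.1439, so 2.04 × 0.1439 = 0.2936 μSv/h.

0.294 μSv/h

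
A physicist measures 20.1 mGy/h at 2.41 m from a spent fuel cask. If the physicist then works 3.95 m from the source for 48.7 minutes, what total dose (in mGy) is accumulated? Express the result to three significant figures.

6.07 mGy

Since intensity falls as 1/r², rate at 3.95 m:
(2.41/3.95)² = 0.3723, so 20.1 × 0.3723 = 7.483 mGy/h.
Dose = rate × time = 7.483 mGy/h × 0.8117 h = 6.074 mGy.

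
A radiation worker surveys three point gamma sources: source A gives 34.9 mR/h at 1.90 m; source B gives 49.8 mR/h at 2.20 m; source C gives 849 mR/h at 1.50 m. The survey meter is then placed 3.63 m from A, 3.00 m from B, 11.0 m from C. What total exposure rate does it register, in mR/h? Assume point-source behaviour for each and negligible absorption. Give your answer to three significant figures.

52.1 mR/h

Each source contributes Iᵢ·(dᵢ/rᵢ)²; contributions add.
A: 34.9 × (1.90/3.63)² = 9.561 mR/h
B: 49.8 × (2.20/3.00)² = 26.78 mR/h
C: 849 × (1.50/11.0)² = 15.79 mR/h
Total = 9.561 + 26.78 + 15.79 = 52.13 mR/h.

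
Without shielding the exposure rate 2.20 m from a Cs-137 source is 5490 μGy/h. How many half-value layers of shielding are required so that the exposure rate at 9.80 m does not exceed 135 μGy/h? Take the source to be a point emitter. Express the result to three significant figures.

1.04 half-value layers

At 9.80 m, distance alone gives (2.20/9.80)² = 0.05040, so 5490 × 0.05040 = 276.7 μGy/h.
Further attenuation needed: 276.7/135 = 2.050.
n = log₂(2.050) = 1.036 half-value layers.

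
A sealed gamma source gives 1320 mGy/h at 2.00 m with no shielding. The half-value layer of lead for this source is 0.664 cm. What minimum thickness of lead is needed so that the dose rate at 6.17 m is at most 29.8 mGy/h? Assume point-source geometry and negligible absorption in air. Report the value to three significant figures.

At 6.17 m, distance alone gives (2.00/6.17)² = 0.1051, so 1320 × 0.1051 = 138.7 mGy/h.
Further attenuation needed: 138.7/29.8 = 4.654.
n = log₂(4.654) = 2.218 half-value layers.
Thickness = 2.218 × 0.664 cm = 1.473 cm.

1.47 cm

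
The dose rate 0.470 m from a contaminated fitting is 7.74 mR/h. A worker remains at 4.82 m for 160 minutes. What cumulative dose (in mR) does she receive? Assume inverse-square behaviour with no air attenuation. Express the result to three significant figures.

Since intensity falls as 1/r², rate at 4.82 m:
7.74 × (0.470/4.82)² = 7.74 × 0.009508 = 0.07359 mR/h.
Dose = rate × time = 0.07359 mR/h × 2.667 h = 0.1963 mR.

0.196 mR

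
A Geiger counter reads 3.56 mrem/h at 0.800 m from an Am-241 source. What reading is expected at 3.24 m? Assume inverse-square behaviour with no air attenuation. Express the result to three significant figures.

By the inverse-square law, the rate at 3.24 m is
(0.800/3.24)² = 0.06097, so 3.56 × 0.06097 = 0.2171 mrem/h.

0.217 mrem/h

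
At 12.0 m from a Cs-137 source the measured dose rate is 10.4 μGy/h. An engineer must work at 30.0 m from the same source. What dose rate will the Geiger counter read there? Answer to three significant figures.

1.66 μGy/h

Using I₁d₁² = I₂d₂², scaling from 12.0 m to 30.0 m:
(12.0/30.0)² = 0.1600, so 10.4 × 0.1600 = 1.664 μGy/h.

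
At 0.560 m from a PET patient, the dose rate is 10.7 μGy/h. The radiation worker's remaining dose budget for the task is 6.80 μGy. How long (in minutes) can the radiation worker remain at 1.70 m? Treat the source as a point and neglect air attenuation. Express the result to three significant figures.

351 min

Applying the 1/r² law, rate at 1.70 m:
10.7 × (0.560/1.70)² = 10.7 × 0.1085 = 1.161 μGy/h.
Stay time = 6.80 μGy ÷ 1.161 μGy/h = 5.857 h = 351.4 min.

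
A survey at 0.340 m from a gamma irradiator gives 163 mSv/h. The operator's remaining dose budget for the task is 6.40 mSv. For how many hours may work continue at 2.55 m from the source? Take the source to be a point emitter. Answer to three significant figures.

Intensity scales as (d₁/d₂)², so rate at 2.55 m:
(0.340/2.55)² = 0.01778, so 163 × 0.01778 = 2.898 mSv/h.
Stay time = 6.40 mSv ÷ 2.898 mSv/h = 2.208 h.

2.21 h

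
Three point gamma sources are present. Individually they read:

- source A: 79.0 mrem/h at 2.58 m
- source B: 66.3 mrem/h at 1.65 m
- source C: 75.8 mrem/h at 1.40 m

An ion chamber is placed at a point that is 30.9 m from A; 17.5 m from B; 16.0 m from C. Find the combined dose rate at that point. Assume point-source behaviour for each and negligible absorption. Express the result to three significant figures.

1.72 mrem/h

By superposition, sum each source's inverse-square contribution:
A: 79.0 × (2.58/30.9)² = 0.5507 mrem/h
B: 66.3 × (1.65/17.5)² = 0.5894 mrem/h
C: 75.8 × (1.40/16.0)² = 0.5803 mrem/h
Total = 0.5507 + 0.5894 + 0.5803 = 1.720 mrem/h.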